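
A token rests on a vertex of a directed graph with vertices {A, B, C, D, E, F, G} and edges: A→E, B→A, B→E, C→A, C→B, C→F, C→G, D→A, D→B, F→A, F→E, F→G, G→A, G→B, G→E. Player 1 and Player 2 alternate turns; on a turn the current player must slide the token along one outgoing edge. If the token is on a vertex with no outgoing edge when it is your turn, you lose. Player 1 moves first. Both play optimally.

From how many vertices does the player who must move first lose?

Classify positions by backward induction: terminal positions (no move available) are L. From any other position, the mover wins iff some move reaches an L.
Every edge goes from a vertex to one that appears earlier in the order E, A, B, G, F, C, D, so processing vertices in that order labels each vertex after all of its successors.
E: no outgoing edge → L
A: W (go to E, an L position)
B: W (go to E, an L position)
G: W (go to E, an L position)
F: W (go to E, an L position)
C: L (options F(W), G(W), B(W), A(W) are all W)
D: L (options B(W), A(W) are all W)
The L vertices are C, D, E; that is 3 in all.

3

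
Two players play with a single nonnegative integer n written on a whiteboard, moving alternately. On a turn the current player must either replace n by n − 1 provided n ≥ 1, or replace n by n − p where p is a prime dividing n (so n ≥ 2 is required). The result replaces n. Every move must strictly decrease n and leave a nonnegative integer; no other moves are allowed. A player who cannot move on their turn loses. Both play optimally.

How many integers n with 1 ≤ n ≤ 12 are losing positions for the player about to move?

3

Classify positions by backward induction: terminal positions (no move available) are L. From any other position, the mover wins iff some move reaches an L.
n=0: no move → L
n=1: can move to 0, which is L ⇒ W
n=2: can move to 0, which is L ⇒ W
n=3: can move to 0, which is L ⇒ W
n=4: moves to 2(W), 3(W); every one is W ⇒ L
n=5: can move to 0, which is L ⇒ W
n=6: can move to 4, which is L ⇒ W
n=7: can move to 0, which is L ⇒ W
n=8: moves to 6(W), 7(W); every one is W ⇒ L
n=9: can move to 8, which is L ⇒ W
n=10: can move to 8, which is L ⇒ W
n=11: can move to 0, which is L ⇒ W
n=12: moves to 9(W), 10(W), 11(W); every one is W ⇒ L
L entries with 1 ≤ n ≤ 12 (n=0 is outside the asked range and is not counted): n = 4, 8, 12; that makes 3.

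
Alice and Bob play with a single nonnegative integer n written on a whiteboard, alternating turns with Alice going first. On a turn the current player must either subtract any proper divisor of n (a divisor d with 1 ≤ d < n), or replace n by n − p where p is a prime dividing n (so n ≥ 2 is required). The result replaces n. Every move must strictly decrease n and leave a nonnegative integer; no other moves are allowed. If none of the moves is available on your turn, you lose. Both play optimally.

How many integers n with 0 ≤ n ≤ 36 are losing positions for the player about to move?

9

Build the W/L table. Terminal = L. A non-terminal position is W if it has a move to some L; otherwise it is L.
n=0: no move → L
n=1: no move → L
n=2: W (go to 0, an L position)
n=3: W (go to 0, an L position)
n=4: L (options 2(W), 3(W) are all W)
n=5: W (go to 0, an L position)
n=6: W (go to 4, an L position)
n=7: W (go to 0, an L position)
n=8: W (go to 4, an L position)
n=9: L (options 6(W), 8(W) are all W)
n=10: W (go to 9, an L position)
n=11: W (go to 0, an L position)
n=12: W (go to 9, an L position)
n=13: W (go to 0, an L position)
n=14: L (options 7(W), 12(W), 13(W) are all W)
n=15: W (go to 14, an L position)
n=16: W (go to 14, an L position)
n=17: W (go to 0, an L position)
n=18: W (go to 9, an L position)
n=19: W (go to 0, an L position)
n=20: L (options 10(W), 15(W), 16(W), 18(W), 19(W) are all W)
n=21: W (go to 14, an L position)
n=22: W (go to 20, an L position)
n=23: W (go to 0, an L position)
n=24: W (go to 20, an L position)
n=25: W (go to 20, an L position)
n=26: L (options 13(W), 24(W), 25(W) are all W)
n=27: W (go to 26, an L position)
n=28: W (go to 14, an L position)
n=29: W (go to 0, an L position)
n=30: W (go to 20, an L position)
n=31: W (go to 0, an L position)
n=32: L (options 16(W), 24(W), 28(W), 30(W), 31(W) are all W)
n=33: W (go to 32, an L position)
n=34: W (go to 32, an L position)
n=35: L (options 28(W), 30(W), 34(W) are all W)
n=36: W (go to 32, an L position)
L entries with 0 ≤ n ≤ 36: n = 0, 1, 4, 9, 14, 20, 26, 32, 35; that makes 9.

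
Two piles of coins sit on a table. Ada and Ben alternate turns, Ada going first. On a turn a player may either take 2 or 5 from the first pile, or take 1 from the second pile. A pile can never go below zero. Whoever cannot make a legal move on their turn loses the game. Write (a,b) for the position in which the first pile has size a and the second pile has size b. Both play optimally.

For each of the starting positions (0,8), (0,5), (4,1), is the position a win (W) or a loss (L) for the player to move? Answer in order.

Label each position W (a win for the player to move) or L (a loss). A position with no legal move is L; any other position is W exactly when some move reaches an L, and L when every move reaches a W.
No move ever increases a pile, so every position that can arise here has a ≤ 4 and b ≤ 8; it is enough to label the cells with 0 ≤ a ≤ 4 and 0 ≤ b ≤ 8.
Every move lowers a or b (never raises either), so fill the grid row by row in increasing a, and left to right within a row: each cell's successors are then already labelled.
      b=0  b=1  b=2  b=3  b=4  b=5  b=6  b=7  b=8
a=0:    L    W    L    W    L    W    L    W    L
a=1:    L    W    L    W    L    W    L    W    L
a=2:    W    L    W    L    W    L    W    L    W
a=3:    W    L    W    L    W    L    W    L    W
a=4:    L    W    L    W    L    W    L    W    L
Cells with no legal move (terminal, hence L): (0,0), (1,0).
The remaining L cells, each justified by listing all of its moves:
(0,2): →(0,1)(W) only, which is W, so L
(0,4): →(0,3)(W) only, which is W, so L
(0,6): →(0,5)(W) only, which is W, so L
(0,8): →(0,7)(W) only, which is W, so L
(1,2): →(1,1)(W) only, which is W, so L
(1,4): →(1,3)(W) only, which is W, so L
(1,6): →(1,5)(W) only, which is W, so L
(1,8): →(1,7)(W) only, which is W, so L
(2,1): →(0,1)(W), (2,0)(W) — all W, so L
(2,3): →(0,3)(W), (2,2)(W) — all W, so L
(2,5): →(0,5)(W), (2,4)(W) — all W, so L
(2,7): →(0,7)(W), (2,6)(W) — all W, so L
(3,1): →(1,1)(W), (3,0)(W) — all W, so L
(3,3): →(1,3)(W), (3,2)(W) — all W, so L
(3,5): →(1,5)(W), (3,4)(W) — all W, so L
(3,7): →(1,7)(W), (3,6)(W) — all W, so L
(4,0): →(2,0)(W) only, which is W, so L
(4,2): →(2,2)(W), (4,1)(W) — all W, so L
(4,4): →(2,4)(W), (4,3)(W) — all W, so L
(4,6): →(2,6)(W), (4,5)(W) — all W, so L
(4,8): →(2,8)(W), (4,7)(W) — all W, so L
Every other cell has at least one move into one of the L cells above, so it is W.
(0,8): one of the L cells justified above, so L
(0,5): the move to (0,4) reaches an L cell, so W
(4,1): the move to (2,1) reaches an L cell, so W

(0,8): L, (0,5): W, (4,1): W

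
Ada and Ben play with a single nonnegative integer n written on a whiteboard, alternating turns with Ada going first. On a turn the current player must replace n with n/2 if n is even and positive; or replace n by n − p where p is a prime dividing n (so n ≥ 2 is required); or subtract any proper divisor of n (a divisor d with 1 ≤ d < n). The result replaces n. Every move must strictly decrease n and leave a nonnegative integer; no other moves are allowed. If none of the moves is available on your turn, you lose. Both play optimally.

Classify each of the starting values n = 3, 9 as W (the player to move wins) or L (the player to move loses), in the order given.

Use the standard recursion: the mover loses at a terminal position; elsewhere, the mover wins exactly when some move hands the opponent an L position.
n=0: no move → L
n=1: no move → L
n=2: reaches L-position 0 → W
n=3: reaches L-position 0 → W
n=4: only reaches 2(W), 3(W), all W → L
n=5: reaches L-position 0 → W
n=6: reaches L-position 4 → W
n=7: reaches L-position 0 → W
n=8: reaches L-position 4 → W
n=9: only reaches 6(W), 8(W), all W → L

3: W, 9: L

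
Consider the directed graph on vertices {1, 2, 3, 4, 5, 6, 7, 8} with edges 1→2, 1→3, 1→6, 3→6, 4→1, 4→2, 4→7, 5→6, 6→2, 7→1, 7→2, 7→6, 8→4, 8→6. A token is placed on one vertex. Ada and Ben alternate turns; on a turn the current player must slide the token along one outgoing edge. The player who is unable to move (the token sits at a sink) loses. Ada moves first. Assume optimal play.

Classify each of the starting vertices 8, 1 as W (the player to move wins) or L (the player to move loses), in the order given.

Work bottom-up. With no move the player to move loses. Otherwise the position is W if at least one move leads to an L position for the opponent, and L if every move leads to a W.
Every edge goes from a vertex to one that appears earlier in the order 2, 6, 3, 1, 5, 7, 4, 8, so processing vertices in that order labels each vertex after all of its successors.
2: no outgoing edge → L
6: reaches L-position 2 → W
3: only reaches 6(W), which is W → L
1: reaches L-position 3 → W
5: only reaches 6(W), which is W → L
7: reaches L-position 2 → W
4: reaches L-position 2 → W
8: only reaches 4(W), 6(W), all W → L

8: L, 1: W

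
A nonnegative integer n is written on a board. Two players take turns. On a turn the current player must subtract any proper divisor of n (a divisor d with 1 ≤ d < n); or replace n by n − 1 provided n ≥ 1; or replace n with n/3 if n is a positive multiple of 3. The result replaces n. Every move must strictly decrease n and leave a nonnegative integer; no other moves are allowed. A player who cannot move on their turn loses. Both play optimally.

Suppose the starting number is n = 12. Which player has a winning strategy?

Use the standard recursion: the mover loses at a terminal position; elsewhere, the mover wins exactly when some move hands the opponent an L position.
n=0: no move → L
n=1: W (go to 0, an L position)
n=2: L (sole option 1(W) is W)
n=3: W (go to 2, an L position)
n=4: W (go to 2, an L position)
n=5: L (sole option 4(W) is W)
n=6: W (go to 2, an L position)
n=7: L (sole option 6(W) is W)
n=8: W (go to 7, an L position)
n=9: L (options 3(W), 6(W), 8(W) are all W)
n=10: W (go to 5, an L position)
n=11: L (sole option 10(W) is W)
n=12: W (go to 9, an L position)
The starting position 12 is W: the player to move should move to 9, handing over an L position.

The first player wins.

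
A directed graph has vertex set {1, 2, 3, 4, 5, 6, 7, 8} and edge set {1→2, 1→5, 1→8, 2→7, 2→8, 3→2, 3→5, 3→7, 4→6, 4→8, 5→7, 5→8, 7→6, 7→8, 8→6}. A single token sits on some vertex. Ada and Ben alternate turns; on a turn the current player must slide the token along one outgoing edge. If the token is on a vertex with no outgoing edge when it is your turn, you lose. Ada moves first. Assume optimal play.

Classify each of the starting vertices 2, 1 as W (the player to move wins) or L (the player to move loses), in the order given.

Build the W/L table. Terminal = L. A non-terminal position is W if it has a move to some L; otherwise it is L.
Every edge goes from a vertex to one that appears earlier in the order 6, 8, 7, 2, 5, 1, 3, 4, so processing vertices in that order labels each vertex after all of its successors.
6: no outgoing edge → L
8: can move to 6, which is L ⇒ W
7: can move to 6, which is L ⇒ W
2: moves to 7(W), 8(W); every one is W ⇒ L
5: moves to 7(W), 8(W); every one is W ⇒ L
1: can move to 5, which is L ⇒ W
3: can move to 5, which is L ⇒ W
4: can move to 6, which is L ⇒ W

2: L, 1: W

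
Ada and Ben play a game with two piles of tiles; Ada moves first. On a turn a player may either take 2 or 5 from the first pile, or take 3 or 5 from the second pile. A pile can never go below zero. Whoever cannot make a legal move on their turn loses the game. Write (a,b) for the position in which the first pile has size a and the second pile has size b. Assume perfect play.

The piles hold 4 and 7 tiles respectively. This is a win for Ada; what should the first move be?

Move to (4,2).

Use the standard recursion: the mover loses at a terminal position; elsewhere, the mover wins exactly when some move hands the opponent an L position.
No move ever increases a pile, so every position that can arise here has a ≤ 4 and b ≤ 7; it is enough to label the cells with 0 ≤ a ≤ 4 and 0 ≤ b ≤ 7.
Every move lowers a or b (never raises either), so fill the grid row by row in increasing a, and left to right within a row: each cell's successors are then already labelled.
      b=0  b=1  b=2  b=3  b=4  b=5  b=6  b=7
a=0:    L    L    L    W    W    W    W    W
a=1:    L    L    L    W    W    W    W    W
a=2:    W    W    W    L    L    L    W    W
a=3:    W    W    W    L    L    L    W    W
a=4:    L    L    L    W    W    W    W    W
Cells with no legal move (terminal, hence L): (0,0), (0,1), (0,2), (1,0), (1,1), (1,2).
The remaining L cells, each justified by listing all of its moves:
(2,3): L (options (0,3)(W), (2,0)(W) are all W)
(2,4): L (options (0,4)(W), (2,1)(W) are all W)
(2,5): L (options (0,5)(W), (2,2)(W), (2,0)(W) are all W)
(3,3): L (options (1,3)(W), (3,0)(W) are all W)
(3,4): L (options (1,4)(W), (3,1)(W) are all W)
(3,5): L (options (1,5)(W), (3,2)(W), (3,0)(W) are all W)
(4,0): L (sole option (2,0)(W) is W)
(4,1): L (sole option (2,1)(W) is W)
(4,2): L (sole option (2,2)(W) is W)
Every other cell has at least one move into one of the L cells above, so it is W.
From (4,7), the L positions reachable in one move are: (4,2).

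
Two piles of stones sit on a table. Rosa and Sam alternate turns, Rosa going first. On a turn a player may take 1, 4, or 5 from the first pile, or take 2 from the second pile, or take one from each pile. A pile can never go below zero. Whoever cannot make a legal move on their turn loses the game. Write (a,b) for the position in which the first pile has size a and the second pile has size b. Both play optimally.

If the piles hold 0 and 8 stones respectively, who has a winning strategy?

Work bottom-up. With no move the player to move loses. Otherwise the position is W if at least one move leads to an L position for the opponent, and L if every move leads to a W.
No move ever increases a pile, so every position that can arise here has a ≤ 0 and b ≤ 8; it is enough to label the cells with 0 ≤ a ≤ 0 and 0 ≤ b ≤ 8.
Every move lowers a or b (never raises either), so fill the grid row by row in increasing a, and left to right within a row: each cell's successors are then already labelled.
      b=0  b=1  b=2  b=3  b=4  b=5  b=6  b=7  b=8
a=0:    L    L    W    W    L    L    W    W    L
Cells with no legal move (terminal, hence L): (0,0), (0,1).
The remaining L cells, each justified by listing all of its moves:
(0,4): the only move is to (0,2)(W), a W ⇒ L
(0,5): the only move is to (0,3)(W), a W ⇒ L
(0,8): the only move is to (0,6)(W), a W ⇒ L
Every other cell has at least one move into one of the L cells above, so it is W.
The starting position (0,8) is L: whatever Rosa does, the opponent receives a W position.

Sam wins.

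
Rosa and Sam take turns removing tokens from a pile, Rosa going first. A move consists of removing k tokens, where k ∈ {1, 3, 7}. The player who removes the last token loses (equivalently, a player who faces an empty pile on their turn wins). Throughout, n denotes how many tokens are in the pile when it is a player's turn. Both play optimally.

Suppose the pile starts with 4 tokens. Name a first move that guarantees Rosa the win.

Remove 1, leaving 3.

Positions with no move are W. A position that does have a move is losing for the player to move precisely when every available move leads to a winning position for the opponent. Fill in the labels:
n=0: no move; the opponent has just taken the last token and therefore loses → W
n=1: L (sole option 0(W) is W)
n=2: W (go to 1, an L position)
n=3: L (options 2(W), 0(W) are all W)
n=4: W (go to 3, an L position)
From 4, the L positions reachable in one move are: 3, 1. Any move reaching one of these is winning.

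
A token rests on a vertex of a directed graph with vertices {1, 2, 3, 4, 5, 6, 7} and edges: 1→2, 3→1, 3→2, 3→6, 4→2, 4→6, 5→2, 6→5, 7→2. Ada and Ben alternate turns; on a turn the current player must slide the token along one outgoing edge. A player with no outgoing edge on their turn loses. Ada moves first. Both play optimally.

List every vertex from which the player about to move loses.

Use the standard recursion: the mover loses at a terminal position; elsewhere, the mover wins exactly when some move hands the opponent an L position.
Every edge goes from a vertex to one that appears earlier in the order 2, 5, 1, 7, 6, 4, 3, so processing vertices in that order labels each vertex after all of its successors.
2: no outgoing edge → L
5: →2(L), so W
1: →2(L), so W
7: →2(L), so W
6: →5(W) only, which is W, so L
4: →6(L), so W
3: →6(L), so W
Reading off the rows marked L gives the requested list; there are 2 such vertices.

2, 6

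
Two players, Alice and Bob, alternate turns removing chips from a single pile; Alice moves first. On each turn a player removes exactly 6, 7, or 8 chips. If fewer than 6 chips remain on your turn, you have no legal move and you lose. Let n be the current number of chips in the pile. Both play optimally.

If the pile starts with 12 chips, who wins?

Build the W/L table. Terminal = L. A non-terminal position is W if it has a move to some L; otherwise it is L.
n=0: no move → L
n=1: no move → L
n=2: no move → L
n=3: no move → L
n=4: no move → L
n=5: no move → L
n=6: →0(L), so W
n=7: →1(L), so W
n=8: →2(L), so W
n=9: →3(L), so W
n=10: →4(L), so W
n=11: →5(L), so W
n=12: →5(L), so W
The starting position 12 is W: Alice should remove 7, leaving 5, handing over an L position.

Alice wins.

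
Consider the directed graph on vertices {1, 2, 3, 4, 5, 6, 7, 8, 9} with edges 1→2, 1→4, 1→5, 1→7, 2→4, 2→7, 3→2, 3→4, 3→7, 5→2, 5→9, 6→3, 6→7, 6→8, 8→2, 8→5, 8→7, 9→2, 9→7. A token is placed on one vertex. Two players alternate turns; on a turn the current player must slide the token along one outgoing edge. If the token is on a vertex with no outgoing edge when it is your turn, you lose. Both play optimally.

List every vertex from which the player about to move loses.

Classify positions by backward induction: terminal positions (no move available) are L. From any other position, the mover wins iff some move reaches an L.
Every edge goes from a vertex to one that appears earlier in the order 4, 7, 2, 3, 9, 5, 1, 8, 6, so processing vertices in that order labels each vertex after all of its successors.
4: no outgoing edge → L
7: no outgoing edge → L
2: can move to 7, which is L ⇒ W
3: can move to 7, which is L ⇒ W
9: can move to 7, which is L ⇒ W
5: moves to 9(W), 2(W); every one is W ⇒ L
1: can move to 5, which is L ⇒ W
8: can move to 5, which is L ⇒ W
6: can move to 7, which is L ⇒ W
Reading off the rows marked L gives the requested list; there are 3 such vertices.

4, 5, 7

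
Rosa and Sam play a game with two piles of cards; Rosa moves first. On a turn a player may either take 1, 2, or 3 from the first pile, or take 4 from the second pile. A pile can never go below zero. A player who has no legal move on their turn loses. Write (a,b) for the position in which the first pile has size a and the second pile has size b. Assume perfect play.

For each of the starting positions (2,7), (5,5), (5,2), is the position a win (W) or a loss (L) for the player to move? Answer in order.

Build the W/L table. Terminal = L. A non-terminal position is W if it has a move to some L; otherwise it is L.
No move ever increases a pile, so every position that can arise here has a ≤ 5 and b ≤ 7; it is enough to label the cells with 0 ≤ a ≤ 5 and 0 ≤ b ≤ 7.
Every move lowers a or b (never raises either), so fill the grid row by row in increasing a, and left to right within a row: each cell's successors are then already labelled.
      b=0  b=1  b=2  b=3  b=4  b=5  b=6  b=7
a=0:    L    L    L    L    W    W    W    W
a=1:    W    W    W    W    L    L    L    L
a=2:    W    W    W    W    W    W    W    W
a=3:    W    W    W    W    W    W    W    W
a=4:    L    L    L    L    W    W    W    W
a=5:    W    W    W    W    L    L    L    L
Cells with no legal move (terminal, hence L): (0,0), (0,1), (0,2), (0,3).
The remaining L cells, each justified by listing all of its moves:
(1,4): only reaches (0,4)(W), (1,0)(W), all W → L
(1,5): only reaches (0,5)(W), (1,1)(W), all W → L
(1,6): only reaches (0,6)(W), (1,2)(W), all W → L
(1,7): only reaches (0,7)(W), (1,3)(W), all W → L
(4,0): only reaches (3,0)(W), (2,0)(W), (1,0)(W), all W → L
(4,1): only reaches (3,1)(W), (2,1)(W), (1,1)(W), all W → L
(4,2): only reaches (3,2)(W), (2,2)(W), (1,2)(W), all W → L
(4,3): only reaches (3,3)(W), (2,3)(W), (1,3)(W), all W → L
(5,4): only reaches (4,4)(W), (3,4)(W), (2,4)(W), (5,0)(W), all W → L
(5,5): only reaches (4,5)(W), (3,5)(W), (2,5)(W), (5,1)(W), all W → L
(5,6): only reaches (4,6)(W), (3,6)(W), (2,6)(W), (5,2)(W), all W → L
(5,7): only reaches (4,7)(W), (3,7)(W), (2,7)(W), (5,3)(W), all W → L
Every other cell has at least one move into one of the L cells above, so it is W.
(2,7): the move to (1,7) reaches an L cell, so W
(5,5): one of the L cells justified above, so L
(5,2): the move to (4,2) reaches an L cell, so W

(2,7): W, (5,5): L, (5,2): W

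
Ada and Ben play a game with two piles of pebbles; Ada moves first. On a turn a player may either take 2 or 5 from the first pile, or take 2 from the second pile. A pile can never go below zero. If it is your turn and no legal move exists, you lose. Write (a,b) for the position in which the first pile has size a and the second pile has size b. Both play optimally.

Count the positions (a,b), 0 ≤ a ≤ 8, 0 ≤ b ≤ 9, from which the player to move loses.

42

Use the standard recursion: the mover loses at a terminal position; elsewhere, the mover wins exactly when some move hands the opponent an L position.
Every move lowers a or b (never raises either), so fill the grid row by row in increasing a, and left to right within a row: each cell's successors are then already labelled.
      b=0  b=1  b=2  b=3  b=4  b=5  b=6  b=7  b=8  b=9
a=0:    L    L    W    W    L    L    W    W    L    L
a=1:    L    L    W    W    L    L    W    W    L    L
a=2:    W    W    L    L    W    W    L    L    W    W
a=3:    W    W    L    L    W    W    L    L    W    W
a=4:    L    L    W    W    L    L    W    W    L    L
a=5:    W    W    W    W    W    W    W    W    W    W
a=6:    W    W    L    L    W    W    L    L    W    W
a=7:    L    L    W    W    L    L    W    W    L    L
a=8:    L    L    W    W    L    L    W    W    L    L
Cells with no legal move (terminal, hence L): (0,0), (0,1), (1,0), (1,1).
The remaining L cells, each justified by listing all of its moves:
(0,4): L (sole option (0,2)(W) is W)
(0,5): L (sole option (0,3)(W) is W)
(0,8): L (sole option (0,6)(W) is W)
(0,9): L (sole option (0,7)(W) is W)
(1,4): L (sole option (1,2)(W) is W)
(1,5): L (sole option (1,3)(W) is W)
(1,8): L (sole option (1,6)(W) is W)
(1,9): L (sole option (1,7)(W) is W)
(2,2): L (options (0,2)(W), (2,0)(W) are all W)
(2,3): L (options (0,3)(W), (2,1)(W) are all W)
(2,6): L (options (0,6)(W), (2,4)(W) are all W)
(2,7): L (options (0,7)(W), (2,5)(W) are all W)
(3,2): L (options (1,2)(W), (3,0)(W) are all W)
(3,3): L (options (1,3)(W), (3,1)(W) are all W)
(3,6): L (options (1,6)(W), (3,4)(W) are all W)
(3,7): L (options (1,7)(W), (3,5)(W) are all W)
(4,0): L (sole option (2,0)(W) is W)
(4,1): L (sole option (2,1)(W) is W)
(4,4): L (options (2,4)(W), (4,2)(W) are all W)
(4,5): L (options (2,5)(W), (4,3)(W) are all W)
(4,8): L (options (2,8)(W), (4,6)(W) are all W)
(4,9): L (options (2,9)(W), (4,7)(W) are all W)
(6,2): L (options (4,2)(W), (1,2)(W), (6,0)(W) are all W)
(6,3): L (options (4,3)(W), (1,3)(W), (6,1)(W) are all W)
(6,6): L (options (4,6)(W), (1,6)(W), (6,4)(W) are all W)
(6,7): L (options (4,7)(W), (1,7)(W), (6,5)(W) are all W)
(7,0): L (options (5,0)(W), (2,0)(W) are all W)
(7,1): L (options (5,1)(W), (2,1)(W) are all W)
(7,4): L (options (5,4)(W), (2,4)(W), (7,2)(W) are all W)
(7,5): L (options (5,5)(W), (2,5)(W), (7,3)(W) are all W)
(7,8): L (options (5,8)(W), (2,8)(W), (7,6)(W) are all W)
(7,9): L (options (5,9)(W), (2,9)(W), (7,7)(W) are all W)
(8,0): L (options (6,0)(W), (3,0)(W) are all W)
(8,1): L (options (6,1)(W), (3,1)(W) are all W)
(8,4): L (options (6,4)(W), (3,4)(W), (8,2)(W) are all W)
(8,5): L (options (6,5)(W), (3,5)(W), (8,3)(W) are all W)
(8,8): L (options (6,8)(W), (3,8)(W), (8,6)(W) are all W)
(8,9): L (options (6,9)(W), (3,9)(W), (8,7)(W) are all W)
Every other cell has at least one move into one of the L cells above, so it is W.
L cells per row: a=0: 6, a=1: 6, a=2: 4, a=3: 4, a=4: 6, a=5: 0, a=6: 4, a=7: 6, a=8: 6; total 42.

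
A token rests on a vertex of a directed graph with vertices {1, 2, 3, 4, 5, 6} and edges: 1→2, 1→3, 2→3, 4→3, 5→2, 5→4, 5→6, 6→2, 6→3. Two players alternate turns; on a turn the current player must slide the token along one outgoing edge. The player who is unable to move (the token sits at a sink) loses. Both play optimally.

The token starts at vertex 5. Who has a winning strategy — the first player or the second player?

The second player wins.

Positions with no move are L. A position that does have a move is losing for the player to move precisely when every available move leads to a winning position for the opponent. Fill in the labels:
Every edge goes from a vertex to one that appears earlier in the order 3, 2, 6, 1, 4, 5, so processing vertices in that order labels each vertex after all of its successors.
3: no outgoing edge → L
2: →3(L), so W
6: →3(L), so W
1: →3(L), so W
4: →3(L), so W
5: →4(W), 6(W), 2(W) — all W, so L
Every move from 5 reaches a W position, so the mover loses.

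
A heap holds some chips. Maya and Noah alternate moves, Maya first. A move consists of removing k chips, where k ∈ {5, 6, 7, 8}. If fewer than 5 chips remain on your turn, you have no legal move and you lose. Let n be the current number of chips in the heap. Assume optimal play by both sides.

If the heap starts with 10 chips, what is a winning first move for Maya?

Remove 6, leaving 4.

Work bottom-up. With no move the player to move loses. Otherwise the position is W if at least one move leads to an L position for the opponent, and L if every move leads to a W.
n=0: no move → L
n=1: no move → L
n=2: no move → L
n=3: no move → L
n=4: no move → L
n=5: W (go to 0, an L position)
n=6: W (go to 1, an L position)
n=7: W (go to 2, an L position)
n=8: W (go to 3, an L position)
n=9: W (go to 4, an L position)
n=10: W (go to 4, an L position)
From 10, the L positions reachable in one move are: 4, 3, 2. Any move reaching one of these is winning.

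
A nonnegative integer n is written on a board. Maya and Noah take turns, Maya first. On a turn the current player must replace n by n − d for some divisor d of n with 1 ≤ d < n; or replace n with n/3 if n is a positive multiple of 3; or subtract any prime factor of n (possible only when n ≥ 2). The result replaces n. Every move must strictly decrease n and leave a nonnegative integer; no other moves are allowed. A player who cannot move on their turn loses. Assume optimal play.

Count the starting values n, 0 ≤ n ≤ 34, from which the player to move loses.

Work bottom-up. With no move the player to move loses. Otherwise the position is W if at least one move leads to an L position for the opponent, and L if every move leads to a W.
n=0: no move → L
n=1: no move → L
n=2: W (go to 0, an L position)
n=3: W (go to 0, an L position)
n=4: L (options 2(W), 3(W) are all W)
n=5: W (go to 0, an L position)
n=6: W (go to 4, an L position)
n=7: W (go to 0, an L position)
n=8: W (go to 4, an L position)
n=9: L (options 3(W), 6(W), 8(W) are all W)
n=10: W (go to 9, an L position)
n=11: W (go to 0, an L position)
n=12: W (go to 4, an L position)
n=13: W (go to 0, an L position)
n=14: L (options 7(W), 12(W), 13(W) are all W)
n=15: W (go to 14, an L position)
n=16: W (go to 14, an L position)
n=17: W (go to 0, an L position)
n=18: W (go to 9, an L position)
n=19: W (go to 0, an L position)
n=20: L (options 10(W), 15(W), 16(W), 18(W), 19(W) are all W)
n=21: W (go to 14, an L position)
n=22: W (go to 20, an L position)
n=23: W (go to 0, an L position)
n=24: W (go to 20, an L position)
n=25: W (go to 20, an L position)
n=26: L (options 13(W), 24(W), 25(W) are all W)
n=27: W (go to 9, an L position)
n=28: W (go to 14, an L position)
n=29: W (go to 0, an L position)
n=30: W (go to 20, an L position)
n=31: W (go to 0, an L position)
n=32: L (options 16(W), 24(W), 28(W), 30(W), 31(W) are all W)
n=33: W (go to 32, an L position)
n=34: W (go to 32, an L position)
L entries with 0 ≤ n ≤ 34: n = 0, 1, 4, 9, 14, 20, 26, 32; that makes 8.

8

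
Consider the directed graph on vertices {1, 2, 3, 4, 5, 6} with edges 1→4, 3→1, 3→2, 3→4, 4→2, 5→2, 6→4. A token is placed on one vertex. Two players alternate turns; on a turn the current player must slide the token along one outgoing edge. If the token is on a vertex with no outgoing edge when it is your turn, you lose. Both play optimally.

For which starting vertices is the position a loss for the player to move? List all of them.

Compute win/loss labels from the base case upward. A position with no move is L. Any other position is W if it can reach an L in one move, else L.
Every edge goes from a vertex to one that appears earlier in the order 2, 4, 1, 6, 3, 5, so processing vertices in that order labels each vertex after all of its successors.
2: no outgoing edge → L
4: W (go to 2, an L position)
1: L (sole option 4(W) is W)
6: L (sole option 4(W) is W)
3: W (go to 1, an L position)
5: W (go to 2, an L position)
The losing starting vertices are exactly the entries labelled L in this table (3 of them).

1, 2, 6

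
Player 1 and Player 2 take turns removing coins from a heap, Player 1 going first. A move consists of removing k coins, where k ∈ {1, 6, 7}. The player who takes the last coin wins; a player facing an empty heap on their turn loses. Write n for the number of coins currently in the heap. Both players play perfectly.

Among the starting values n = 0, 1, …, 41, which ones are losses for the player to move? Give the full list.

Compute win/loss labels from the base case upward. A position with no move is L. Any other position is W if it can reach an L in one move, else L.
n=0: no move → L
n=1: →0(L), so W
n=2: →1(W) only, which is W, so L
n=3: →2(L), so W
n=4: →3(W) only, which is W, so L
n=5: →4(L), so W
n=6: →0(L), so W
n=7: →0(L), so W
n=8: →2(L), so W
n=9: →2(L), so W
n=10: →4(L), so W
n=11: →4(L), so W
n=12: →11(W), 6(W), 5(W) — all W, so L
n=13: →12(L), so W
n=14: →13(W), 8(W), 7(W) — all W, so L
n=15: →14(L), so W
n=16: →15(W), 10(W), 9(W) — all W, so L
n=17: →16(L), so W
n=18: →12(L), so W
n=19: →12(L), so W
n=20: →14(L), so W
n=21: →14(L), so W
n=22: →16(L), so W
n=23: →16(L), so W
n=24: →23(W), 18(W), 17(W) — all W, so L
n=25: →24(L), so W
n=26: →25(W), 20(W), 19(W) — all W, so L
n=27: →26(L), so W
n=28: →27(W), 22(W), 21(W) — all W, so L
n=29: →28(L), so W
n=30: →24(L), so W
n=31: →24(L), so W
n=32: →26(L), so W
n=33: →26(L), so W
n=34: →28(L), so W
n=35: →28(L), so W
n=36: →35(W), 30(W), 29(W) — all W, so L
n=37: →36(L), so W
n=38: →37(W), 32(W), 31(W) — all W, so L
n=39: →38(L), so W
n=40: →39(W), 34(W), 33(W) — all W, so L
n=41: →40(L), so W
The losing starting values of n are exactly the entries labelled L in this table (12 of them).

0, 2, 4, 12, 14, 16, 24, 26, 28, 36, 38, 40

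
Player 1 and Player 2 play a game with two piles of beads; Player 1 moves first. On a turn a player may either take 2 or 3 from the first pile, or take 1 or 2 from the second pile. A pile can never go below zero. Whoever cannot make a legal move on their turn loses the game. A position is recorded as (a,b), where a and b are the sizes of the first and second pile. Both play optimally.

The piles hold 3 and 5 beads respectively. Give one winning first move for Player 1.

Move to (3,4).

Use the standard recursion: the mover loses at a terminal position; elsewhere, the mover wins exactly when some move hands the opponent an L position.
No move ever increases a pile, so every position that can arise here has a ≤ 3 and b ≤ 5; it is enough to label the cells with 0 ≤ a ≤ 3 and 0 ≤ b ≤ 5.
Every move lowers a or b (never raises either), so fill the grid row by row in increasing a, and left to right within a row: each cell's successors are then already labelled.
      b=0  b=1  b=2  b=3  b=4  b=5
a=0:    L    W    W    L    W    W
a=1:    L    W    W    L    W    W
a=2:    W    L    W    W    L    W
a=3:    W    L    W    W    L    W
Cells with no legal move (terminal, hence L): (0,0), (1,0).
The remaining L cells, each justified by listing all of its moves:
(0,3): L (options (0,2)(W), (0,1)(W) are all W)
(1,3): L (options (1,2)(W), (1,1)(W) are all W)
(2,1): L (options (0,1)(W), (2,0)(W) are all W)
(2,4): L (options (0,4)(W), (2,3)(W), (2,2)(W) are all W)
(3,1): L (options (1,1)(W), (0,1)(W), (3,0)(W) are all W)
(3,4): L (options (1,4)(W), (0,4)(W), (3,3)(W), (3,2)(W) are all W)
Every other cell has at least one move into one of the L cells above, so it is W.
From (3,5), the L positions reachable in one move are: (3,4).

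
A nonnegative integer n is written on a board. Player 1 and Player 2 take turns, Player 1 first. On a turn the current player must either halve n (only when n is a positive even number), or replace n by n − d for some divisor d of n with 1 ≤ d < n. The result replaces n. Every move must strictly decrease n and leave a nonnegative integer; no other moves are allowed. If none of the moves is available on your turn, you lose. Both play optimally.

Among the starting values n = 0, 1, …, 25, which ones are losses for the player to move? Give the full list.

Build the W/L table. Terminal = L. A non-terminal position is W if it has a move to some L; otherwise it is L.
n=0: no move → L
n=1: no move → L
n=2: reaches L-position 1 → W
n=3: only reaches 2(W), which is W → L
n=4: reaches L-position 3 → W
n=5: only reaches 4(W), which is W → L
n=6: reaches L-position 3 → W
n=7: only reaches 6(W), which is W → L
n=8: reaches L-position 7 → W
n=9: only reaches 6(W), 8(W), all W → L
n=10: reaches L-position 5 → W
n=11: only reaches 10(W), which is W → L
n=12: reaches L-position 9 → W
n=13: only reaches 12(W), which is W → L
n=14: reaches L-position 7 → W
n=15: only reaches 10(W), 12(W), 14(W), all W → L
n=16: reaches L-position 15 → W
n=17: only reaches 16(W), which is W → L
n=18: reaches L-position 9 → W
n=19: only reaches 18(W), which is W → L
n=20: reaches L-position 15 → W
n=21: only reaches 14(W), 18(W), 20(W), all W → L
n=22: reaches L-position 11 → W
n=23: only reaches 22(W), which is W → L
n=24: reaches L-position 21 → W
n=25: only reaches 20(W), 24(W), all W → L
Reading off the rows marked L gives the requested list; there are 14 such values of n.

0, 1, 3, 5, 7, 9, 11, 13, 15, 17, 19, 21, 23, 25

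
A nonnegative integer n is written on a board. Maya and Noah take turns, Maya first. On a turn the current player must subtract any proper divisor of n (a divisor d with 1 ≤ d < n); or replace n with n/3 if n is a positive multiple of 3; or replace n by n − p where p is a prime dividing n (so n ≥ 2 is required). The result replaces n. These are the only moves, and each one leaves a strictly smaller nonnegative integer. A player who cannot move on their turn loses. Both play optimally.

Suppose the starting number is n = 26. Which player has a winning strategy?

Classify positions by backward induction: terminal positions (no move available) are L. From any other position, the mover wins iff some move reaches an L.
n=0: no move → L
n=1: no move → L
n=2: can move to 0, which is L ⇒ W
n=3: can move to 0, which is L ⇒ W
n=4: moves to 2(W), 3(W); every one is W ⇒ L
n=5: can move to 0, which is L ⇒ W
n=6: can move to 4, which is L ⇒ W
n=7: can move to 0, which is L ⇒ W
n=8: can move to 4, which is L ⇒ W
n=9: moves to 3(W), 6(W), 8(W); every one is W ⇒ L
n=10: can move to 9, which is L ⇒ W
n=11: can move to 0, which is L ⇒ W
n=12: can move to 4, which is L ⇒ W
n=13: can move to 0, which is L ⇒ W
n=14: moves to 7(W), 12(W), 13(W); every one is W ⇒ L
n=15: can move to 14, which is L ⇒ W
n=16: can move to 14, which is L ⇒ W
n=17: can move to 0, which is L ⇒ W
n=18: can move to 9, which is L ⇒ W
n=19: can move to 0, which is L ⇒ W
n=20: moves to 10(W), 15(W), 16(W), 18(W), 19(W); every one is W ⇒ L
n=21: can move to 14, which is L ⇒ W
n=22: can move to 20, which is L ⇒ W
n=23: can move to 0, which is L ⇒ W
n=24: can move to 20, which is L ⇒ W
n=25: can move to 20, which is L ⇒ W
n=26: moves to 13(W), 24(W), 25(W); every one is W ⇒ L
Every move from 26 reaches a W position, so the mover loses.

Noah wins.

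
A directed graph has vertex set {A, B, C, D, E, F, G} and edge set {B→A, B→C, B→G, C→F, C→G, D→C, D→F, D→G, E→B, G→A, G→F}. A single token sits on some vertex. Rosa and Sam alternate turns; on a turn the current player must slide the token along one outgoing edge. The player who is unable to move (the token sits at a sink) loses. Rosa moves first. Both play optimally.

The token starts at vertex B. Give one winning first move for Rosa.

Work bottom-up. With no move the player to move loses. Otherwise the position is W if at least one move leads to an L position for the opponent, and L if every move leads to a W.
Every edge goes from a vertex to one that appears earlier in the order A, F, G, C, B, D, E, so processing vertices in that order labels each vertex after all of its successors.
A: no outgoing edge → L
F: no outgoing edge → L
G: W (go to F, an L position)
C: W (go to F, an L position)
B: W (go to A, an L position)
D: W (go to F, an L position)
E: L (sole option B(W) is W)
From B, the L positions reachable in one move are: A.

Move to A.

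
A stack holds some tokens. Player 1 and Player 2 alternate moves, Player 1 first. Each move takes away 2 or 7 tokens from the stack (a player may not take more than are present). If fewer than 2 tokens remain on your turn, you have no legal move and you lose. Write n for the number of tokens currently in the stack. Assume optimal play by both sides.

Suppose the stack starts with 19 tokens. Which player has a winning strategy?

Build the W/L table. Terminal = L. A non-terminal position is W if it has a move to some L; otherwise it is L.
n=0: no move → L
n=1: no move → L
n=2: W (go to 0, an L position)
n=3: W (go to 1, an L position)
n=4: L (sole option 2(W) is W)
n=5: L (sole option 3(W) is W)
n=6: W (go to 4, an L position)
n=7: W (go to 5, an L position)
n=8: W (go to 1, an L position)
n=9: L (options 7(W), 2(W) are all W)
n=10: L (options 8(W), 3(W) are all W)
n=11: W (go to 9, an L position)
n=12: W (go to 10, an L position)
n=13: L (options 11(W), 6(W) are all W)
n=14: L (options 12(W), 7(W) are all W)
n=15: W (go to 13, an L position)
n=16: W (go to 14, an L position)
n=17: W (go to 10, an L position)
n=18: L (options 16(W), 11(W) are all W)
n=19: L (options 17(W), 12(W) are all W)
The starting position 19 is L: whatever Player 1 does, the opponent receives a W position.

Player 2 wins.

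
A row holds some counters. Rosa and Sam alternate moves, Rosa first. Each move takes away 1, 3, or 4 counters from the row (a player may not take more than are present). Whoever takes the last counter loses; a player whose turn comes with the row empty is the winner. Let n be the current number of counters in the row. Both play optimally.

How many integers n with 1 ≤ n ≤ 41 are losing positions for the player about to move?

12

Classify positions by backward induction: terminal positions (no move available) are W. From any other position, the mover wins iff some move reaches an L.
n=0: no move; the opponent has just taken the last counter and therefore loses → W
n=1: only reaches 0(W), which is W → L
n=2: reaches L-position 1 → W
n=3: only reaches 2(W), 0(W), all W → L
n=4: reaches L-position 3 → W
n=5: reaches L-position 1 → W
n=6: reaches L-position 3 → W
n=7: reaches L-position 3 → W
n=8: only reaches 7(W), 5(W), 4(W), all W → L
n=9: reaches L-position 8 → W
n=10: only reaches 9(W), 7(W), 6(W), all W → L
n=11: reaches L-position 10 → W
n=12: reaches L-position 8 → W
n=13: reaches L-position 10 → W
n=14: reaches L-position 10 → W
n=15: only reaches 14(W), 12(W), 11(W), all W → L
n=16: reaches L-position 15 → W
n=17: only reaches 16(W), 14(W), 13(W), all W → L
n=18: reaches L-position 17 → W
n=19: reaches L-position 15 → W
n=20: reaches L-position 17 → W
n=21: reaches L-position 17 → W
n=22: only reaches 21(W), 19(W), 18(W), all W → L
n=23: reaches L-position 22 → W
n=24: only reaches 23(W), 21(W), 20(W), all W → L
n=25: reaches L-position 24 → W
n=26: reaches L-position 22 → W
n=27: reaches L-position 24 → W
n=28: reaches L-position 24 → W
n=29: only reaches 28(W), 26(W), 25(W), all W → L
n=30: reaches L-position 29 → W
n=31: only reaches 30(W), 28(W), 27(W), all W → L
n=32: reaches L-position 31 → W
n=33: reaches L-position 29 → W
n=34: reaches L-position 31 → W
n=35: reaches L-position 31 → W
n=36: only reaches 35(W), 33(W), 32(W), all W → L
n=37: reaches L-position 36 → W
n=38: only reaches 37(W), 35(W), 34(W), all W → L
n=39: reaches L-position 38 → W
n=40: reaches L-position 36 → W
n=41: reaches L-position 38 → W
L entries with 1 ≤ n ≤ 41 (the range starts at n=1): n = 1, 3, 8, 10, 15, 17, 22, 24, 29, 31, 36, 38; that makes 12.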